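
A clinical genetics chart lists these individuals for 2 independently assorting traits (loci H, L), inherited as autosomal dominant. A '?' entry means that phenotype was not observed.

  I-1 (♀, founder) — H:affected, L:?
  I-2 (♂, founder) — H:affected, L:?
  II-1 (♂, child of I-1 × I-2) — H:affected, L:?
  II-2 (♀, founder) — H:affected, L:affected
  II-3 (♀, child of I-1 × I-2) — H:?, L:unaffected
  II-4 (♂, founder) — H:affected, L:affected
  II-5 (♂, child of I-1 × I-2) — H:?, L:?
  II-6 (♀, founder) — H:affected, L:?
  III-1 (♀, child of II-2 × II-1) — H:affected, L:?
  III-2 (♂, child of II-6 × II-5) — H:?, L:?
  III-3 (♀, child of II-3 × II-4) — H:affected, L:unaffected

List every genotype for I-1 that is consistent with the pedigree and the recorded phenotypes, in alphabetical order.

H/I-1 aff ·: Hh|HH
H/I-2 aff ·: Hh|HH
H/II-1 aff I-1×I-2: Hh|HH
H/II-2 aff ·: Hh|HH
H/II-3 ? I-1×I-2: hh|Hh|HH
H/II-4 aff ·: Hh|HH
H/II-5 ? I-1×I-2: hh|Hh|HH
H/II-6 aff ·: Hh|HH
H/III-1 aff II-2×II-1: Hh|HH
H/III-2 ? II-6×II-5: hh|Hh|HH
H/III-3 aff II-3×II-4: Hh|HH
⇒ H over [I-1,I-2,II-1,II-2,II-3,II-4,II-5,II-6,III-1,III-2,III-3]: 1504 consistent
L/I-1 ? ·: ll|Ll
L/I-2 ? ·: ll|Ll
L/II-1 ? I-1×I-2: ll|Ll|LL
L/II-2 aff ·: Ll|LL
L/II-3 un I-1×I-2: ll
L/II-4 aff ·: Ll
L/II-5 ? I-1×I-2: ll|Ll|LL
L/II-6 ? ·: ll|Ll|LL
L/III-1 ? II-2×II-1: ll|Ll|LL
L/III-2 ? II-6×II-5: ll|Ll|LL
L/III-3 un II-3×II-4: ll
⇒ L over [I-1,I-2,II-1,II-2,II-3,II-4,II-5,II-6,III-1,III-2,III-3]: 353 consistent

I-1 ∈ {HH Ll, HH ll, Hh Ll, Hh ll}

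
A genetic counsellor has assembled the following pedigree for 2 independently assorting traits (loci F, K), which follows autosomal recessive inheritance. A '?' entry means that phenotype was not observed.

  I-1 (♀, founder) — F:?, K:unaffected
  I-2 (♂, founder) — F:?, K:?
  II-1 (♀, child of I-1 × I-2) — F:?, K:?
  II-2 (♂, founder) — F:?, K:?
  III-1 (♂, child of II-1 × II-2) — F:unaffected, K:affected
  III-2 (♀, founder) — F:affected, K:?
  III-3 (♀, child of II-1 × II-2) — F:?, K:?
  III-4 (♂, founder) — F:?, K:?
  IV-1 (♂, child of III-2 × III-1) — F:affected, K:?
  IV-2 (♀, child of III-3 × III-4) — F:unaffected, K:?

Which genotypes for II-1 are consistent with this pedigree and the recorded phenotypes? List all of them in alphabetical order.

II-1 ∈ {FF Kk, FF kk, Ff Kk, Ff kk, ff Kk, ff kk}

F/I-1 ? ·: FF|Ff|ff
F/I-2 ? ·: FF|Ff|ff
F/II-1 ? I-1×I-2: FF|Ff|ff
F/II-2 ? ·: FF|Ff|ff
F/III-1 un II-1×II-2: Ff
F/III-2 aff ·: ff
F/III-3 ? II-1×II-2: FF|Ff|ff
F/III-4 ? ·: FF|Ff|ff
F/IV-1 aff III-2×III-1: ff
F/IV-2 un III-3×III-4: FF|Ff
⇒ F over [I-1,I-2,II-1,II-2,III-1,III-2,III-3,III-4,IV-1,IV-2]: 293 consistent
K/I-1 un ·: KK|Kk
K/I-2 ? ·: KK|Kk|kk
K/II-1 ? I-1×I-2: Kk|kk
K/II-2 ? ·: Kk|kk
K/III-1 aff II-1×II-2: kk
K/III-2 ? ·: KK|Kk|kk
K/III-3 ? II-1×II-2: KK|Kk|kk
K/III-4 ? ·: KK|Kk|kk
K/IV-1 ? III-2×III-1: Kk|kk
K/IV-2 ? III-3×III-4: KK|Kk|kk
⇒ K over [I-1,I-2,II-1,II-2,III-1,III-2,III-3,III-4,IV-1,IV-2]: 640 consistent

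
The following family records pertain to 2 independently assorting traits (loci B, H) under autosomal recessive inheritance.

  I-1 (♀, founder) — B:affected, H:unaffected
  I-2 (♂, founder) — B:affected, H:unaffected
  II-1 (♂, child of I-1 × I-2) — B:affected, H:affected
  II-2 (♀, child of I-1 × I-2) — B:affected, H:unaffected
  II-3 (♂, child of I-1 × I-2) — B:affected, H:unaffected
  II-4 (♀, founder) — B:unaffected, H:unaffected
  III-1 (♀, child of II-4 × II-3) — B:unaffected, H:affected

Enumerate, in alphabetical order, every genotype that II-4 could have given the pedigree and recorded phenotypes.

B/I-1 aff ·: bb
B/I-2 aff ·: bb
B/II-1 aff I-1×I-2: bb
B/II-2 aff I-1×I-2: bb
B/II-3 aff I-1×I-2: bb
B/II-4 un ·: BB|Bb
B/III-1 un II-4×II-3: Bb
⇒ B over [I-1,I-2,II-1,II-2,II-3,II-4,III-1]: 2 consistent
H/I-1 un ·: Hh
H/I-2 un ·: Hh
H/II-1 aff I-1×I-2: hh
H/II-2 un I-1×I-2: HH|Hh
H/II-3 un I-1×I-2: Hh
H/II-4 un ·: Hh
H/III-1 aff II-4×II-3: hh
⇒ H over [I-1,I-2,II-1,II-2,II-3,II-4,III-1]: 2 consistent

II-4 ∈ {BB Hh, Bb Hh}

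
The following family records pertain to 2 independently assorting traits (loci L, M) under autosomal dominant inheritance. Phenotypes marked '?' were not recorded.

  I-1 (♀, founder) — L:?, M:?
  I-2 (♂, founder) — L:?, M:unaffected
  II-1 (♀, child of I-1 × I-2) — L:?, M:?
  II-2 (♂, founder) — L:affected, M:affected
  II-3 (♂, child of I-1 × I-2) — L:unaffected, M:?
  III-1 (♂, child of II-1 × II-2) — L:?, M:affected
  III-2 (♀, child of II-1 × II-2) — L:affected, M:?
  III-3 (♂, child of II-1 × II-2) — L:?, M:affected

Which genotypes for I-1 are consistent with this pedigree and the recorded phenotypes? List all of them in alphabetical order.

L/I-1 ? ·: ll|Ll
L/I-2 ? ·: ll|Ll
L/II-1 ? I-1×I-2: ll|Ll|LL
L/II-2 aff ·: Ll|LL
L/II-3 un I-1×I-2: ll
L/III-1 ? II-1×II-2: ll|Ll|LL
L/III-2 aff II-1×II-2: Ll|LL
L/III-3 ? II-1×II-2: ll|Ll|LL
⇒ L over [I-1,I-2,II-1,II-2,II-3,III-1,III-2,III-3]: 107 consistent
M/I-1 ? ·: mm|Mm|MM
M/I-2 un ·: mm
M/II-1 ? I-1×I-2: mm|Mm
M/II-2 aff ·: Mm|MM
M/II-3 ? I-1×I-2: mm|Mm
M/III-1 aff II-1×II-2: Mm|MM
M/III-2 ? II-1×II-2: mm|Mm|MM
M/III-3 aff II-1×II-2: Mm|MM
⇒ M over [I-1,I-2,II-1,II-2,II-3,III-1,III-2,III-3]: 69 consistent

I-1 ∈ {Ll MM, Ll Mm, Ll mm, ll MM, ll Mm, ll mm}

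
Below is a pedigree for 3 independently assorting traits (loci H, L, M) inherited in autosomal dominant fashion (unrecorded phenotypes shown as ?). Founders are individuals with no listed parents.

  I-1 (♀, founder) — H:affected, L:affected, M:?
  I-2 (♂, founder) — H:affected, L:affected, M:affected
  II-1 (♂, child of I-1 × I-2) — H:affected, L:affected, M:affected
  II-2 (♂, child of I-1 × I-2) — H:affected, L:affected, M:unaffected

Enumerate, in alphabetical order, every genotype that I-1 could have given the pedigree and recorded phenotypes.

H/I-1 aff ·: Hh|HH
H/I-2 aff ·: Hh|HH
H/II-1 aff I-1×I-2: Hh|HH
H/II-2 aff I-1×I-2: Hh|HH
⇒ H over [I-1,I-2,II-1,II-2]: 13 consistent
L/I-1 aff ·: Ll|LL
L/I-2 aff ·: Ll|LL
L/II-1 aff I-1×I-2: Ll|LL
L/II-2 aff I-1×I-2: Ll|LL
⇒ L over [I-1,I-2,II-1,II-2]: 13 consistent
M/I-1 ? ·: mm|Mm
M/I-2 aff ·: Mm
M/II-1 aff I-1×I-2: Mm|MM
M/II-2 un I-1×I-2: mm
⇒ M over [I-1,I-2,II-1,II-2]: 3 consistent

I-1 ∈ {HH LL Mm, HH LL mm, HH Ll Mm, HH Ll mm, Hh LL Mm, Hh LL mm, Hh Ll Mm, Hh Ll mm}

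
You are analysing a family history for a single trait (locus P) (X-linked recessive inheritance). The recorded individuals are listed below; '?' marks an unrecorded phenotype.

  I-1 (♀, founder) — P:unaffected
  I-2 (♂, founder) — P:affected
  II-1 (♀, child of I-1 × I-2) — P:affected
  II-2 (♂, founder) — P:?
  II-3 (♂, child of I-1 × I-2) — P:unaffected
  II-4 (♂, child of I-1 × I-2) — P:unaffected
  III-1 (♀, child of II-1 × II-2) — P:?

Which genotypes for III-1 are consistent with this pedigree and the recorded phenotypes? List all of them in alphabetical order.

P/I-1 un ·: X^PX^p
P/I-2 aff ·: X^pY
P/II-1 aff I-1×I-2: X^pX^p
P/II-2 ? ·: X^PY|X^pY
P/II-3 un I-1×I-2: X^PY
P/II-4 un I-1×I-2: X^PY
P/III-1 ? II-1×II-2: X^PX^p|X^pX^p
⇒ P over [I-1,I-2,II-1,II-2,II-3,II-4,III-1]: 2 consistent

III-1 ∈ {X^PX^p, X^pX^p}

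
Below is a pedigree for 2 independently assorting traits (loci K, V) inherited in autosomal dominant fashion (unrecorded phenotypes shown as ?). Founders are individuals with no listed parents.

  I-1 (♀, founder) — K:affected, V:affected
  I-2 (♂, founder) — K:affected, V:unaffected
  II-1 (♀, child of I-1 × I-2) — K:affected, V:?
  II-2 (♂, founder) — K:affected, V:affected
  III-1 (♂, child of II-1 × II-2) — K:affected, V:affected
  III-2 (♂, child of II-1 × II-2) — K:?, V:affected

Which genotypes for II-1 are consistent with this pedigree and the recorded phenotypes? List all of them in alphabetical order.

K/I-1 aff ·: Kk|KK
K/I-2 aff ·: Kk|KK
K/II-1 aff I-1×I-2: Kk|KK
K/II-2 aff ·: Kk|KK
K/III-1 aff II-1×II-2: Kk|KK
K/III-2 ? II-1×II-2: kk|Kk|KK
⇒ K over [I-1,I-2,II-1,II-2,III-1,III-2]: 50 consistent
V/I-1 aff ·: Vv|VV
V/I-2 un ·: vv
V/II-1 ? I-1×I-2: vv|Vv
V/II-2 aff ·: Vv|VV
V/III-1 aff II-1×II-2: Vv|VV
V/III-2 aff II-1×II-2: Vv|VV
⇒ V over [I-1,I-2,II-1,II-2,III-1,III-2]: 18 consistent

II-1 ∈ {KK Vv, KK vv, Kk Vv, Kk vv}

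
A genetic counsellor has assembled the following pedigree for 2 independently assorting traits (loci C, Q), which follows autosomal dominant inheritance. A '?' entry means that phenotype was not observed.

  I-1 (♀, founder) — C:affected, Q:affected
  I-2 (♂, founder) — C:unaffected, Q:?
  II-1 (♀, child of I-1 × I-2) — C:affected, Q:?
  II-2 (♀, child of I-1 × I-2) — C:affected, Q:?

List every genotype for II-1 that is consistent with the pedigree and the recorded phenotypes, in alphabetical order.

II-1 ∈ {Cc QQ, Cc Qq, Cc qq}

C/I-1 aff ·: Cc|CC
C/I-2 un ·: cc
C/II-1 aff I-1×I-2: Cc
C/II-2 aff I-1×I-2: Cc
⇒ C over [I-1,I-2,II-1,II-2]: 2 consistent
Q/I-1 aff ·: Qq|QQ
Q/I-2 ? ·: qq|Qq|QQ
Q/II-1 ? I-1×I-2: qq|Qq|QQ
Q/II-2 ? I-1×I-2: qq|Qq|QQ
⇒ Q over [I-1,I-2,II-1,II-2]: 23 consistent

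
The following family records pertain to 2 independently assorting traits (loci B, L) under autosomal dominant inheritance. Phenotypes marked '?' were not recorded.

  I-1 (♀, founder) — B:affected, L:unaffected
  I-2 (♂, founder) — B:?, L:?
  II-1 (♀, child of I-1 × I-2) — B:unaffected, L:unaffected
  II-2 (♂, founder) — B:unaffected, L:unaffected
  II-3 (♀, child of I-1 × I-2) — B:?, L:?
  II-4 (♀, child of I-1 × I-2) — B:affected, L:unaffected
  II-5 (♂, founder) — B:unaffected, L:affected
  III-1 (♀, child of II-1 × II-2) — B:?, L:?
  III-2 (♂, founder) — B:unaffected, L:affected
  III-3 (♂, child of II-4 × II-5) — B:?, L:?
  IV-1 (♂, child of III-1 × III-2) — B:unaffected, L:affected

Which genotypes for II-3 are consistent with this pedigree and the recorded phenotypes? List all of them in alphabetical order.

B/I-1 aff ·: Bb
B/I-2 ? ·: bb|Bb
B/II-1 un I-1×I-2: bb
B/II-2 un ·: bb
B/II-3 ? I-1×I-2: bb|Bb|BB
B/II-4 aff I-1×I-2: Bb|BB
B/II-5 un ·: bb
B/III-1 ? II-1×II-2: bb
B/III-2 un ·: bb
B/III-3 ? II-4×II-5: bb|Bb
B/IV-1 un III-1×III-2: bb
⇒ B over [I-1,I-2,II-1,II-2,II-3,II-4,II-5,III-1,III-2,III-3,IV-1]: 13 consistent
L/I-1 un ·: ll
L/I-2 ? ·: ll|Ll
L/II-1 un I-1×I-2: ll
L/II-2 un ·: ll
L/II-3 ? I-1×I-2: ll|Ll
L/II-4 un I-1×I-2: ll
L/II-5 aff ·: Ll|LL
L/III-1 ? II-1×II-2: ll
L/III-2 aff ·: Ll|LL
L/III-3 ? II-4×II-5: ll|Ll
L/IV-1 aff III-1×III-2: Ll
⇒ L over [I-1,I-2,II-1,II-2,II-3,II-4,II-5,III-1,III-2,III-3,IV-1]: 18 consistent

II-3 ∈ {BB Ll, BB ll, Bb Ll, Bb ll, bb Ll, bb ll}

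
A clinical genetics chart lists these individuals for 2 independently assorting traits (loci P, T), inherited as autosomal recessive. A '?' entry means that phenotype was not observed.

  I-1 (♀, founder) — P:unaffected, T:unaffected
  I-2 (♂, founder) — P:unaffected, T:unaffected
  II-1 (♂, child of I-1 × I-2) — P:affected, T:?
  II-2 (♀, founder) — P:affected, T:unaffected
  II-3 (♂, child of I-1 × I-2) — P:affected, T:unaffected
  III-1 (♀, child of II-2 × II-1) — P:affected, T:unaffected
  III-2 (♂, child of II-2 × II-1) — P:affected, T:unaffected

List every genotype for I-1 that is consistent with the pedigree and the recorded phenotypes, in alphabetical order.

I-1 ∈ {Pp TT, Pp Tt}

P/I-1 un ·: Pp
P/I-2 un ·: Pp
P/II-1 aff I-1×I-2: pp
P/II-2 aff ·: pp
P/II-3 aff I-1×I-2: pp
P/III-1 aff II-2×II-1: pp
P/III-2 aff II-2×II-1: pp
⇒ P over [I-1,I-2,II-1,II-2,II-3,III-1,III-2]: 1 consistent
T/I-1 un ·: TT|Tt
T/I-2 un ·: TT|Tt
T/II-1 ? I-1×I-2: TT|Tt|tt
T/II-2 un ·: TT|Tt
T/II-3 un I-1×I-2: TT|Tt
T/III-1 un II-2×II-1: TT|Tt
T/III-2 un II-2×II-1: TT|Tt
⇒ T over [I-1,I-2,II-1,II-2,II-3,III-1,III-2]: 87 consistent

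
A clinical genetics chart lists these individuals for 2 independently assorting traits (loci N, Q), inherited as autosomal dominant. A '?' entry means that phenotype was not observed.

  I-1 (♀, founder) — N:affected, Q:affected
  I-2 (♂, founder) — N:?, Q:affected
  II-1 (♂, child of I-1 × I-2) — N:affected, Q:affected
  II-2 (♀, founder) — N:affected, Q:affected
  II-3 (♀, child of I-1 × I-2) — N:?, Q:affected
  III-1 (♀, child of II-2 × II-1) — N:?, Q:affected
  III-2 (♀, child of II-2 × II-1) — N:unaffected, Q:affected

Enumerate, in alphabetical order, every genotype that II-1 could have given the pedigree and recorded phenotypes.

N/I-1 aff ·: Nn|NN
N/I-2 ? ·: nn|Nn|NN
N/II-1 aff I-1×I-2: Nn
N/II-2 aff ·: Nn
N/II-3 ? I-1×I-2: nn|Nn|NN
N/III-1 ? II-2×II-1: nn|Nn|NN
N/III-2 un II-2×II-1: nn
⇒ N over [I-1,I-2,II-1,II-2,II-3,III-1,III-2]: 30 consistent
Q/I-1 aff ·: Qq|QQ
Q/I-2 aff ·: Qq|QQ
Q/II-1 aff I-1×I-2: Qq|QQ
Q/II-2 aff ·: Qq|QQ
Q/II-3 aff I-1×I-2: Qq|QQ
Q/III-1 aff II-2×II-1: Qq|QQ
Q/III-2 aff II-2×II-1: Qq|QQ
⇒ Q over [I-1,I-2,II-1,II-2,II-3,III-1,III-2]: 83 consistent

II-1 ∈ {Nn QQ, Nn Qq}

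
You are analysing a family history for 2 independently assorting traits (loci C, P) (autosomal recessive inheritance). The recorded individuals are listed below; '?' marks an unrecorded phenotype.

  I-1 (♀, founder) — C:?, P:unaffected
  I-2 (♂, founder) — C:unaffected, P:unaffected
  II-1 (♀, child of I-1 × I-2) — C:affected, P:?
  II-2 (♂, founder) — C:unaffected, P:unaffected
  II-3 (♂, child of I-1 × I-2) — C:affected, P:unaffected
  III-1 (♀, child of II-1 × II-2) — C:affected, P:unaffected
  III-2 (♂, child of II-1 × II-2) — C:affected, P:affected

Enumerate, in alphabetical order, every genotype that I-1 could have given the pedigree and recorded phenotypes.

C/I-1 ? ·: Cc|cc
C/I-2 un ·: Cc
C/II-1 aff I-1×I-2: cc
C/II-2 un ·: Cc
C/II-3 aff I-1×I-2: cc
C/III-1 aff II-1×II-2: cc
C/III-2 aff II-1×II-2: cc
⇒ C over [I-1,I-2,II-1,II-2,II-3,III-1,III-2]: 2 consistent
P/I-1 un ·: PP|Pp
P/I-2 un ·: PP|Pp
P/II-1 ? I-1×I-2: Pp|pp
P/II-2 un ·: Pp
P/II-3 un I-1×I-2: PP|Pp
P/III-1 un II-1×II-2: PP|Pp
P/III-2 aff II-1×II-2: pp
⇒ P over [I-1,I-2,II-1,II-2,II-3,III-1,III-2]: 14 consistent

I-1 ∈ {Cc PP, Cc Pp, cc PP, cc Pp}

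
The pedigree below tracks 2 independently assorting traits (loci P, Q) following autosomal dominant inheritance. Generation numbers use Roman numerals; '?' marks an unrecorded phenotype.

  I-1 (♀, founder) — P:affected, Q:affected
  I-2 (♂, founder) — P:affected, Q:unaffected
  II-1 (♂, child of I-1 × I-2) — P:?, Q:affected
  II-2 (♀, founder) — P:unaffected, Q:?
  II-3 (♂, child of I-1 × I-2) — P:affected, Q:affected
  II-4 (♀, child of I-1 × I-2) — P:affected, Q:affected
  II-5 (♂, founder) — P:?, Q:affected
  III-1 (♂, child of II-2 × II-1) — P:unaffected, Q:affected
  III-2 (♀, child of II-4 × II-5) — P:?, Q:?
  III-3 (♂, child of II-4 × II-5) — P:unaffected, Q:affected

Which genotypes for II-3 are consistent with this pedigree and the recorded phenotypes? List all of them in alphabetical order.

P/I-1 aff ·: Pp|PP
P/I-2 aff ·: Pp|PP
P/II-1 ? I-1×I-2: pp|Pp
P/II-2 un ·: pp
P/II-3 aff I-1×I-2: Pp|PP
P/II-4 aff I-1×I-2: Pp
P/II-5 ? ·: pp|Pp
P/III-1 un II-2×II-1: pp
P/III-2 ? II-4×II-5: pp|Pp|PP
P/III-3 un II-4×II-5: pp
⇒ P over [I-1,I-2,II-1,II-2,II-3,II-4,II-5,III-1,III-2,III-3]: 40 consistent
Q/I-1 aff ·: Qq|QQ
Q/I-2 un ·: qq
Q/II-1 aff I-1×I-2: Qq
Q/II-2 ? ·: qq|Qq|QQ
Q/II-3 aff I-1×I-2: Qq
Q/II-4 aff I-1×I-2: Qq
Q/II-5 aff ·: Qq|QQ
Q/III-1 aff II-2×II-1: Qq|QQ
Q/III-2 ? II-4×II-5: qq|Qq|QQ
Q/III-3 aff II-4×II-5: Qq|QQ
⇒ Q over [I-1,I-2,II-1,II-2,II-3,II-4,II-5,III-1,III-2,III-3]: 100 consistent

II-3 ∈ {PP Qq, Pp Qq}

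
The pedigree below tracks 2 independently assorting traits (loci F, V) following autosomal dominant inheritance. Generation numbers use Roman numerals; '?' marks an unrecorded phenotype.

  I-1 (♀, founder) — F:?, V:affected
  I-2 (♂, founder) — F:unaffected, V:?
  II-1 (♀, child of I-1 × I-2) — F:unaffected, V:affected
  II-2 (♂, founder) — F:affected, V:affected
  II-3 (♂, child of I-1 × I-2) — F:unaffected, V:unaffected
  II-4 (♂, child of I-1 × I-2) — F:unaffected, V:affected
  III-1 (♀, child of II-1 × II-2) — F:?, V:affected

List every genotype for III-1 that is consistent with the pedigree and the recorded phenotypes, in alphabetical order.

III-1 ∈ {Ff VV, Ff Vv, ff VV, ff Vv}

F/I-1 ? ·: ff|Ff
F/I-2 un ·: ff
F/II-1 un I-1×I-2: ff
F/II-2 aff ·: Ff|FF
F/II-3 un I-1×I-2: ff
F/II-4 un I-1×I-2: ff
F/III-1 ? II-1×II-2: ff|Ff
⇒ F over [I-1,I-2,II-1,II-2,II-3,II-4,III-1]: 6 consistent
V/I-1 aff ·: Vv
V/I-2 ? ·: vv|Vv
V/II-1 aff I-1×I-2: Vv|VV
V/II-2 aff ·: Vv|VV
V/II-3 un I-1×I-2: vv
V/II-4 aff I-1×I-2: Vv|VV
V/III-1 aff II-1×II-2: Vv|VV
⇒ V over [I-1,I-2,II-1,II-2,II-3,II-4,III-1]: 18 consistent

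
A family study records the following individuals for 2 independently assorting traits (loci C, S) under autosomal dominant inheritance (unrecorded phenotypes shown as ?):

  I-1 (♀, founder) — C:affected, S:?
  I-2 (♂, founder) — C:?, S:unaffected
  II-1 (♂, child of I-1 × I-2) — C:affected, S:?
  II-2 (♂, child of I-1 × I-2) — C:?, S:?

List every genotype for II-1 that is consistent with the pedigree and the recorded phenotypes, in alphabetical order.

C/I-1 aff ·: Cc|CC
C/I-2 ? ·: cc|Cc|CC
C/II-1 aff I-1×I-2: Cc|CC
C/II-2 ? I-1×I-2: cc|Cc|CC
⇒ C over [I-1,I-2,II-1,II-2]: 18 consistent
S/I-1 ? ·: ss|Ss|SS
S/I-2 un ·: ss
S/II-1 ? I-1×I-2: ss|Ss
S/II-2 ? I-1×I-2: ss|Ss
⇒ S over [I-1,I-2,II-1,II-2]: 6 consistent

II-1 ∈ {CC Ss, CC ss, Cc Ss, Cc ss}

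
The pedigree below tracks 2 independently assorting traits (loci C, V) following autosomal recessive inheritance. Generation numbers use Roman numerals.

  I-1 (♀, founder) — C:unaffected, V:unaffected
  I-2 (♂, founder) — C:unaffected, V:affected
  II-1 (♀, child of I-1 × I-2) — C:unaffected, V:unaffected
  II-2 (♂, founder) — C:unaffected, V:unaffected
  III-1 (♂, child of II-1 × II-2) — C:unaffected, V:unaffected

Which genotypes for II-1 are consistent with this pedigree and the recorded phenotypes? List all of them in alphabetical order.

II-1 ∈ {CC Vv, Cc Vv}

C/I-1 un ·: CC|Cc
C/I-2 un ·: CC|Cc
C/II-1 un I-1×I-2: CC|Cc
C/II-2 un ·: CC|Cc
C/III-1 un II-1×II-2: CC|Cc
⇒ C over [I-1,I-2,II-1,II-2,III-1]: 24 consistent
V/I-1 un ·: VV|Vv
V/I-2 aff ·: vv
V/II-1 un I-1×I-2: Vv
V/II-2 un ·: VV|Vv
V/III-1 un II-1×II-2: VV|Vv
⇒ V over [I-1,I-2,II-1,II-2,III-1]: 8 consistent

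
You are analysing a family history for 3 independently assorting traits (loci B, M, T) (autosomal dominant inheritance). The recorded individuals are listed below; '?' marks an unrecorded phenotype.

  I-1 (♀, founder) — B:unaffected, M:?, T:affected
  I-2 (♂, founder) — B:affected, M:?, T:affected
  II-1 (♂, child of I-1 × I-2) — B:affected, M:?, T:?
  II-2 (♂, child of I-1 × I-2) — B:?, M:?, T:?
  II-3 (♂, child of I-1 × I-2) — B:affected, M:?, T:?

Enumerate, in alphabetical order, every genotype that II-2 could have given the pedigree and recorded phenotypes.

B/I-1 un ·: bb
B/I-2 aff ·: Bb|BB
B/II-1 aff I-1×I-2: Bb
B/II-2 ? I-1×I-2: bb|Bb
B/II-3 aff I-1×I-2: Bb
⇒ B over [I-1,I-2,II-1,II-2,II-3]: 3 consistent
M/I-1 ? ·: mm|Mm|MM
M/I-2 ? ·: mm|Mm|MM
M/II-1 ? I-1×I-2: mm|Mm|MM
M/II-2 ? I-1×I-2: mm|Mm|MM
M/II-3 ? I-1×I-2: mm|Mm|MM
⇒ M over [I-1,I-2,II-1,II-2,II-3]: 63 consistent
T/I-1 aff ·: Tt|TT
T/I-2 aff ·: Tt|TT
T/II-1 ? I-1×I-2: tt|Tt|TT
T/II-2 ? I-1×I-2: tt|Tt|TT
T/II-3 ? I-1×I-2: tt|Tt|TT
⇒ T over [I-1,I-2,II-1,II-2,II-3]: 44 consistent

II-2 ∈ {Bb MM TT, Bb MM Tt, Bb MM tt, Bb Mm TT, Bb Mm Tt, Bb Mm tt, Bb mm TT, Bb mm Tt, Bb mm tt, bb MM TT, bb MM Tt, bb MM tt, bb Mm TT, bb Mm Tt, bb Mm tt, bb mm TT, bb mm Tt, bb mm tt}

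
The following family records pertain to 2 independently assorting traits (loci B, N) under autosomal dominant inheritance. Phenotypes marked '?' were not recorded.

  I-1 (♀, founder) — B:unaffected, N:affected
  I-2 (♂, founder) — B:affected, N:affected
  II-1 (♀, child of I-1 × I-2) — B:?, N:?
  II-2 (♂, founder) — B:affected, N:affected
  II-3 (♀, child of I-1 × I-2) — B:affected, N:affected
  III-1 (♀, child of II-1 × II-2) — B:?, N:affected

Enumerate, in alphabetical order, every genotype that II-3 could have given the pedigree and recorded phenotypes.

B/I-1 un ·: bb
B/I-2 aff ·: Bb|BB
B/II-1 ? I-1×I-2: bb|Bb
B/II-2 aff ·: Bb|BB
B/II-3 aff I-1×I-2: Bb
B/III-1 ? II-1×II-2: bb|Bb|BB
⇒ B over [I-1,I-2,II-1,II-2,II-3,III-1]: 13 consistent
N/I-1 aff ·: Nn|NN
N/I-2 aff ·: Nn|NN
N/II-1 ? I-1×I-2: nn|Nn|NN
N/II-2 aff ·: Nn|NN
N/II-3 aff I-1×I-2: Nn|NN
N/III-1 aff II-1×II-2: Nn|NN
⇒ N over [I-1,I-2,II-1,II-2,II-3,III-1]: 49 consistent

II-3 ∈ {Bb NN, Bb Nn}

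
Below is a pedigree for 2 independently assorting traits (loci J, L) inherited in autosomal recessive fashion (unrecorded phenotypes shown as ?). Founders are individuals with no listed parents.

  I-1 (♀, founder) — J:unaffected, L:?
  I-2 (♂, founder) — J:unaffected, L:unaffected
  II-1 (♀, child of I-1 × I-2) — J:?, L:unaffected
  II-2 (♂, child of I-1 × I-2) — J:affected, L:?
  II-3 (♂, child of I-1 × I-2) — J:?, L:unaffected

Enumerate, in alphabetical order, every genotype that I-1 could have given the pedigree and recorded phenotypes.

J/I-1 un ·: Jj
J/I-2 un ·: Jj
J/II-1 ? I-1×I-2: JJ|Jj|jj
J/II-2 aff I-1×I-2: jj
J/II-3 ? I-1×I-2: JJ|Jj|jj
⇒ J over [I-1,I-2,II-1,II-2,II-3]: 9 consistent
L/I-1 ? ·: LL|Ll|ll
L/I-2 un ·: LL|Ll
L/II-1 un I-1×I-2: LL|Ll
L/II-2 ? I-1×I-2: LL|Ll|ll
L/II-3 un I-1×I-2: LL|Ll
⇒ L over [I-1,I-2,II-1,II-2,II-3]: 32 consistent

I-1 ∈ {Jj LL, Jj Ll, Jj ll}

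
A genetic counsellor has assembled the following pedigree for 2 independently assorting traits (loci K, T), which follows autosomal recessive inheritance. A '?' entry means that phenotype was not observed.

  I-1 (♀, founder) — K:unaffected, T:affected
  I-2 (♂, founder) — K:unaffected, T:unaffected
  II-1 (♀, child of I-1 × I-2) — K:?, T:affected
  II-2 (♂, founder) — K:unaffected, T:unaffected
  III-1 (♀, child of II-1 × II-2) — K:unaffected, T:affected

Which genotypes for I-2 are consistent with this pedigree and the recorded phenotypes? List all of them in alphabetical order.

K/I-1 un ·: KK|Kk
K/I-2 un ·: KK|Kk
K/II-1 ? I-1×I-2: KK|Kk|kk
K/II-2 un ·: KK|Kk
K/III-1 un II-1×II-2: KK|Kk
⇒ K over [I-1,I-2,II-1,II-2,III-1]: 26 consistent
T/I-1 aff ·: tt
T/I-2 un ·: Tt
T/II-1 aff I-1×I-2: tt
T/II-2 un ·: Tt
T/III-1 aff II-1×II-2: tt
⇒ T over [I-1,I-2,II-1,II-2,III-1]: 1 consistent

I-2 ∈ {KK Tt, Kk Tt}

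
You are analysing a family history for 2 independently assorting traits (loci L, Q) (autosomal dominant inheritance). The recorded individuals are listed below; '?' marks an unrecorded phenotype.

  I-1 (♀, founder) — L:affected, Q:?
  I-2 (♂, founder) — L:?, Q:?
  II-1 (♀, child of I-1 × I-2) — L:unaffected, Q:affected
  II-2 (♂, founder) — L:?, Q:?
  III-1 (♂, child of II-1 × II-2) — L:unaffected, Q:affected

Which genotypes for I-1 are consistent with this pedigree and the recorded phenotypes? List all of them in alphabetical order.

I-1 ∈ {Ll QQ, Ll Qq, Ll qq}

L/I-1 aff ·: Ll
L/I-2 ? ·: ll|Ll
L/II-1 un I-1×I-2: ll
L/II-2 ? ·: ll|Ll
L/III-1 un II-1×II-2: ll
⇒ L over [I-1,I-2,II-1,II-2,III-1]: 4 consistent
Q/I-1 ? ·: qq|Qq|QQ
Q/I-2 ? ·: qq|Qq|QQ
Q/II-1 aff I-1×I-2: Qq|QQ
Q/II-2 ? ·: qq|Qq|QQ
Q/III-1 aff II-1×II-2: Qq|QQ
⇒ Q over [I-1,I-2,II-1,II-2,III-1]: 51 consistent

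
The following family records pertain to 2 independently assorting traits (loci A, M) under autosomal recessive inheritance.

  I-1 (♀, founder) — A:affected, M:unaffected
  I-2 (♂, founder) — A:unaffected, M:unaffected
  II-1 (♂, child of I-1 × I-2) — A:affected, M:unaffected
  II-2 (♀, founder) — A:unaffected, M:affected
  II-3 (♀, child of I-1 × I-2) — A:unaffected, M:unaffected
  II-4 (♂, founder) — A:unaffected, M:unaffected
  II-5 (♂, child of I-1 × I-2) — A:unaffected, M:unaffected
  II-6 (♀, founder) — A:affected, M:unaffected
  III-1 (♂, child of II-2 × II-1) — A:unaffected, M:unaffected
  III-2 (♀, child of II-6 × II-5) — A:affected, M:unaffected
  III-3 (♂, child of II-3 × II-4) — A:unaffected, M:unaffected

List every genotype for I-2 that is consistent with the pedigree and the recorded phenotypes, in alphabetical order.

I-2 ∈ {Aa MM, Aa Mm}

A/I-1 aff ·: aa
A/I-2 un ·: Aa
A/II-1 aff I-1×I-2: aa
A/II-2 un ·: AA|Aa
A/II-3 un I-1×I-2: Aa
A/II-4 un ·: AA|Aa
A/II-5 un I-1×I-2: Aa
A/II-6 aff ·: aa
A/III-1 un II-2×II-1: Aa
A/III-2 aff II-6×II-5: aa
A/III-3 un II-3×II-4: AA|Aa
⇒ A over [I-1,I-2,II-1,II-2,II-3,II-4,II-5,II-6,III-1,III-2,III-3]: 8 consistent
M/I-1 un ·: MM|Mm
M/I-2 un ·: MM|Mm
M/II-1 un I-1×I-2: MM|Mm
M/II-2 aff ·: mm
M/II-3 un I-1×I-2: MM|Mm
M/II-4 un ·: MM|Mm
M/II-5 un I-1×I-2: MM|Mm
M/II-6 un ·: MM|Mm
M/III-1 un II-2×II-1: Mm
M/III-2 un II-6×II-5: MM|Mm
M/III-3 un II-3×II-4: MM|Mm
⇒ M over [I-1,I-2,II-1,II-2,II-3,II-4,II-5,II-6,III-1,III-2,III-3]: 303 consistent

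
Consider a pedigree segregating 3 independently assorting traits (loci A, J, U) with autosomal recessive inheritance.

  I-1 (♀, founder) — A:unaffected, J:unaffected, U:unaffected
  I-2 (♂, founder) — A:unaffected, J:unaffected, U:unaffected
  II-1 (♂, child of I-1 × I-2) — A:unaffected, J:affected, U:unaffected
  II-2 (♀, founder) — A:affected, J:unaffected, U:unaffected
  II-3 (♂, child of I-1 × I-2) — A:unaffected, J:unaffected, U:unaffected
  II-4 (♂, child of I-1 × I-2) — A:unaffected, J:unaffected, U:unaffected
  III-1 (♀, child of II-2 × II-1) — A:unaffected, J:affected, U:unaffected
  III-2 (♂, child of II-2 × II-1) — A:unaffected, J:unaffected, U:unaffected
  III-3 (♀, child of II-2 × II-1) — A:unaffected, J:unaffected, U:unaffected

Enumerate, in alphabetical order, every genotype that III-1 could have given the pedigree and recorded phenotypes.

A/I-1 un ·: AA|Aa
A/I-2 un ·: AA|Aa
A/II-1 un I-1×I-2: AA|Aa
A/II-2 aff ·: aa
A/II-3 un I-1×I-2: AA|Aa
A/II-4 un I-1×I-2: AA|Aa
A/III-1 un II-2×II-1: Aa
A/III-2 un II-2×II-1: Aa
A/III-3 un II-2×II-1: Aa
⇒ A over [I-1,I-2,II-1,II-2,II-3,II-4,III-1,III-2,III-3]: 25 consistent
J/I-1 un ·: Jj
J/I-2 un ·: Jj
J/II-1 aff I-1×I-2: jj
J/II-2 un ·: Jj
J/II-3 un I-1×I-2: JJ|Jj
J/II-4 un I-1×I-2: JJ|Jj
J/III-1 aff II-2×II-1: jj
J/III-2 un II-2×II-1: Jj
J/III-3 un II-2×II-1: Jj
⇒ J over [I-1,I-2,II-1,II-2,II-3,II-4,III-1,III-2,III-3]: 4 consistent
U/I-1 un ·: UU|Uu
U/I-2 un ·: UU|Uu
U/II-1 un I-1×I-2: UU|Uu
U/II-2 un ·: UU|Uu
U/II-3 un I-1×I-2: UU|Uu
U/II-4 un I-1×I-2: UU|Uu
U/III-1 un II-2×II-1: UU|Uu
U/III-2 un II-2×II-1: UU|Uu
U/III-3 un II-2×II-1: UU|Uu
⇒ U over [I-1,I-2,II-1,II-2,II-3,II-4,III-1,III-2,III-3]: 309 consistent

III-1 ∈ {Aa jj UU, Aa jj Uu}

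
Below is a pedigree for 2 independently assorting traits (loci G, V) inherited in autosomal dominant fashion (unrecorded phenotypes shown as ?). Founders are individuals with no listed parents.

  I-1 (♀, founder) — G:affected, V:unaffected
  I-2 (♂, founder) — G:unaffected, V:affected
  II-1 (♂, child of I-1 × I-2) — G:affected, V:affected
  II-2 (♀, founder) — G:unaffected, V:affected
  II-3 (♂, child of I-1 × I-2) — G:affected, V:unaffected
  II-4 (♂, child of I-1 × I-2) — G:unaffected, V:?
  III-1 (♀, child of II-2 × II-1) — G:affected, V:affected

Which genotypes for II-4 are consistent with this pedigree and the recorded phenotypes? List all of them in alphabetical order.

G/I-1 aff ·: Gg
G/I-2 un ·: gg
G/II-1 aff I-1×I-2: Gg
G/II-2 un ·: gg
G/II-3 aff I-1×I-2: Gg
G/II-4 un I-1×I-2: gg
G/III-1 aff II-2×II-1: Gg
⇒ G over [I-1,I-2,II-1,II-2,II-3,II-4,III-1]: 1 consistent
V/I-1 un ·: vv
V/I-2 aff ·: Vv
V/II-1 aff I-1×I-2: Vv
V/II-2 aff ·: Vv|VV
V/II-3 un I-1×I-2: vv
V/II-4 ? I-1×I-2: vv|Vv
V/III-1 aff II-2×II-1: Vv|VV
⇒ V over [I-1,I-2,II-1,II-2,II-3,II-4,III-1]: 8 consistent

II-4 ∈ {gg Vv, gg vv}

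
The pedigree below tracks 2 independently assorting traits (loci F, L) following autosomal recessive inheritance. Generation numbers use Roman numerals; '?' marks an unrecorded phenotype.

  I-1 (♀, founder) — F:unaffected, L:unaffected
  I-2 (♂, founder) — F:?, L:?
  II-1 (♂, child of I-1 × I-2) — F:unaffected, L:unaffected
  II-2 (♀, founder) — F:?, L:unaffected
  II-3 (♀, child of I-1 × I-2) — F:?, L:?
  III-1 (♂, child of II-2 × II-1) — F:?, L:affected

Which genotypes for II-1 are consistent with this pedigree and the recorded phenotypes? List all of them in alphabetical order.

F/I-1 un ·: FF|Ff
F/I-2 ? ·: FF|Ff|ff
F/II-1 un I-1×I-2: FF|Ff
F/II-2 ? ·: FF|Ff|ff
F/II-3 ? I-1×I-2: FF|Ff|ff
F/III-1 ? II-2×II-1: FF|Ff|ff
⇒ F over [I-1,I-2,II-1,II-2,II-3,III-1]: 102 consistent
L/I-1 un ·: LL|Ll
L/I-2 ? ·: LL|Ll|ll
L/II-1 un I-1×I-2: Ll
L/II-2 un ·: Ll
L/II-3 ? I-1×I-2: LL|Ll|ll
L/III-1 aff II-2×II-1: ll
⇒ L over [I-1,I-2,II-1,II-2,II-3,III-1]: 10 consistent

II-1 ∈ {FF Ll, Ff Ll}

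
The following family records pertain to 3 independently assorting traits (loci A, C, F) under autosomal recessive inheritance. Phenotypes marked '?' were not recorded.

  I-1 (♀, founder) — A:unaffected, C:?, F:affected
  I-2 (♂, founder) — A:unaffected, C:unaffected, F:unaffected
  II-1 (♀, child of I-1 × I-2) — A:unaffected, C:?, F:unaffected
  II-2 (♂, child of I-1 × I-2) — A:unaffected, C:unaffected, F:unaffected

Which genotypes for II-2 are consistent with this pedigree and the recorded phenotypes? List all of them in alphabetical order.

II-2 ∈ {AA CC Ff, AA Cc Ff, Aa CC Ff, Aa Cc Ff}

A/I-1 un ·: AA|Aa
A/I-2 un ·: AA|Aa
A/II-1 un I-1×I-2: AA|Aa
A/II-2 un I-1×I-2: AA|Aa
⇒ A over [I-1,I-2,II-1,II-2]: 13 consistent
C/I-1 ? ·: CC|Cc|cc
C/I-2 un ·: CC|Cc
C/II-1 ? I-1×I-2: CC|Cc|cc
C/II-2 un I-1×I-2: CC|Cc
⇒ C over [I-1,I-2,II-1,II-2]: 18 consistent
F/I-1 aff ·: ff
F/I-2 un ·: FF|Ff
F/II-1 un I-1×I-2: Ff
F/II-2 un I-1×I-2: Ff
⇒ F over [I-1,I-2,II-1,II-2]: 2 consistent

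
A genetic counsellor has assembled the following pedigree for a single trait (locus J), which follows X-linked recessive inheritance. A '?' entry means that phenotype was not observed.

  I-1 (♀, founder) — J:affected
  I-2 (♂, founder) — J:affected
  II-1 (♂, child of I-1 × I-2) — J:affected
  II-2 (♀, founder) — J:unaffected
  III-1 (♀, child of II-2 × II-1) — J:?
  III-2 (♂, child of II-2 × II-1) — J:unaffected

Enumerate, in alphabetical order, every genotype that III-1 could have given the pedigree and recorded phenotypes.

J/I-1 aff ·: X^jX^j
J/I-2 aff ·: X^jY
J/II-1 aff I-1×I-2: X^jY
J/II-2 un ·: X^JX^J|X^JX^j
J/III-1 ? II-2×II-1: X^JX^j|X^jX^j
J/III-2 un II-2×II-1: X^JY
⇒ J over [I-1,I-2,II-1,II-2,III-1,III-2]: 3 consistent

III-1 ∈ {X^JX^j, X^jX^j}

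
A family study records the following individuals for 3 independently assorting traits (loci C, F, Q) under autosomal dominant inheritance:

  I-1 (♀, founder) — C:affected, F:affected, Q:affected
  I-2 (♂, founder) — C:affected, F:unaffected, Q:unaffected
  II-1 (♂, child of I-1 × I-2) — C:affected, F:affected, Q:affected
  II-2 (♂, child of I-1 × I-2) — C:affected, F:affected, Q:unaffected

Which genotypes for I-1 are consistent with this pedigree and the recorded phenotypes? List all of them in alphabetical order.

C/I-1 aff ·: Cc|CC
C/I-2 aff ·: Cc|CC
C/II-1 aff I-1×I-2: Cc|CC
C/II-2 aff I-1×I-2: Cc|CC
⇒ C over [I-1,I-2,II-1,II-2]: 13 consistent
F/I-1 aff ·: Ff|FF
F/I-2 un ·: ff
F/II-1 aff I-1×I-2: Ff
F/II-2 aff I-1×I-2: Ff
⇒ F over [I-1,I-2,II-1,II-2]: 2 consistent
Q/I-1 aff ·: Qq
Q/I-2 un ·: qq
Q/II-1 aff I-1×I-2: Qq
Q/II-2 un I-1×I-2: qq
⇒ Q over [I-1,I-2,II-1,II-2]: 1 consistent

I-1 ∈ {CC FF Qq, CC Ff Qq, Cc FF Qq, Cc Ff Qq}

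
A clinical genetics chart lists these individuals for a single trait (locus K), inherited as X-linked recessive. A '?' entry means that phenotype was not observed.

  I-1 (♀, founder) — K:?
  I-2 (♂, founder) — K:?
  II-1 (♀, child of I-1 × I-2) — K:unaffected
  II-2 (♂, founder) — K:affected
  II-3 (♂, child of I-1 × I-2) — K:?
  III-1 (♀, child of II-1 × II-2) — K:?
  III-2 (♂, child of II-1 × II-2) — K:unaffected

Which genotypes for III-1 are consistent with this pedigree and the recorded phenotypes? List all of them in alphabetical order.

III-1 ∈ {X^KX^k, X^kX^k}

K/I-1 ? ·: X^KX^K|X^KX^k|X^kX^k
K/I-2 ? ·: X^KY|X^kY
K/II-1 un I-1×I-2: X^KX^K|X^KX^k
K/II-2 aff ·: X^kY
K/II-3 ? I-1×I-2: X^KY|X^kY
K/III-1 ? II-1×II-2: X^KX^k|X^kX^k
K/III-2 un II-1×II-2: X^KY
⇒ K over [I-1,I-2,II-1,II-2,II-3,III-1,III-2]: 15 consistent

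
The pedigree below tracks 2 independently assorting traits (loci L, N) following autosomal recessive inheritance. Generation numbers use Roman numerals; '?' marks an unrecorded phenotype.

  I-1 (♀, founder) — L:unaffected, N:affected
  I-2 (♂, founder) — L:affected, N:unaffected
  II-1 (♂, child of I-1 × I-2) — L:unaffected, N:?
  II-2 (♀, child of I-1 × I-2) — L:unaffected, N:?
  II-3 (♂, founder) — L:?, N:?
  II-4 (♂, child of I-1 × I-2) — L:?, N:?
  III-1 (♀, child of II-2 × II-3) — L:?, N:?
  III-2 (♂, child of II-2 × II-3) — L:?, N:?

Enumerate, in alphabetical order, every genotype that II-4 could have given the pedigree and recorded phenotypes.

L/I-1 un ·: LL|Ll
L/I-2 aff ·: ll
L/II-1 un I-1×I-2: Ll
L/II-2 un I-1×I-2: Ll
L/II-3 ? ·: LL|Ll|ll
L/II-4 ? I-1×I-2: Ll|ll
L/III-1 ? II-2×II-3: LL|Ll|ll
L/III-2 ? II-2×II-3: LL|Ll|ll
⇒ L over [I-1,I-2,II-1,II-2,II-3,II-4,III-1,III-2]: 51 consistent
N/I-1 aff ·: nn
N/I-2 un ·: NN|Nn
N/II-1 ? I-1×I-2: Nn|nn
N/II-2 ? I-1×I-2: Nn|nn
N/II-3 ? ·: NN|Nn|nn
N/II-4 ? I-1×I-2: Nn|nn
N/III-1 ? II-2×II-3: NN|Nn|nn
N/III-2 ? II-2×II-3: NN|Nn|nn
⇒ N over [I-1,I-2,II-1,II-2,II-3,II-4,III-1,III-2]: 109 consistent

II-4 ∈ {Ll Nn, Ll nn, ll Nn, ll nn}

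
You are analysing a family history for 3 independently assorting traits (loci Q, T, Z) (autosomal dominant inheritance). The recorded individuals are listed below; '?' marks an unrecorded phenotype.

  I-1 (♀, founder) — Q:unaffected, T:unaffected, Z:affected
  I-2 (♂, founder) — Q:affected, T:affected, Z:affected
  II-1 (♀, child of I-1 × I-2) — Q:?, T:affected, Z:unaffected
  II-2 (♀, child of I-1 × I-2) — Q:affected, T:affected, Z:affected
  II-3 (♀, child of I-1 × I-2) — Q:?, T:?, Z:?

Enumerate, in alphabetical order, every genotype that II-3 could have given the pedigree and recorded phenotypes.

Q/I-1 un ·: qq
Q/I-2 aff ·: Qq|QQ
Q/II-1 ? I-1×I-2: qq|Qq
Q/II-2 aff I-1×I-2: Qq
Q/II-3 ? I-1×I-2: qq|Qq
⇒ Q over [I-1,I-2,II-1,II-2,II-3]: 5 consistent
T/I-1 un ·: tt
T/I-2 aff ·: Tt|TT
T/II-1 aff I-1×I-2: Tt
T/II-2 aff I-1×I-2: Tt
T/II-3 ? I-1×I-2: tt|Tt
⇒ T over [I-1,I-2,II-1,II-2,II-3]: 3 consistent
Z/I-1 aff ·: Zz
Z/I-2 aff ·: Zz
Z/II-1 un I-1×I-2: zz
Z/II-2 aff I-1×I-2: Zz|ZZ
Z/II-3 ? I-1×I-2: zz|Zz|ZZ
⇒ Z over [I-1,I-2,II-1,II-2,II-3]: 6 consistent

II-3 ∈ {Qq Tt ZZ, Qq Tt Zz, Qq Tt zz, Qq tt ZZ, Qq tt Zz, Qq tt zz, qq Tt ZZ, qq Tt Zz, qq Tt zz, qq tt ZZ, qq tt Zz, qq tt zz}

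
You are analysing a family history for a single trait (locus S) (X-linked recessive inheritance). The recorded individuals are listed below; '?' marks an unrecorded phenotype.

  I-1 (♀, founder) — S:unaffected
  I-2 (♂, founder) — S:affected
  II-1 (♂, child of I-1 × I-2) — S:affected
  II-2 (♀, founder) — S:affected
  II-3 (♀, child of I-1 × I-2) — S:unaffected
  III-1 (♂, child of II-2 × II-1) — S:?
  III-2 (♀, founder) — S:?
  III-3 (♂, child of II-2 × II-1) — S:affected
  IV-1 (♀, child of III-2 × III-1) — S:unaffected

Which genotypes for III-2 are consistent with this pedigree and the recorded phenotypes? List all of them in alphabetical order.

III-2 ∈ {X^SX^S, X^SX^s}

S/I-1 un ·: X^SX^s
S/I-2 aff ·: X^sY
S/II-1 aff I-1×I-2: X^sY
S/II-2 aff ·: X^sX^s
S/II-3 un I-1×I-2: X^SX^s
S/III-1 ? II-2×II-1: X^sY
S/III-2 ? ·: X^SX^S|X^SX^s
S/III-3 aff II-2×II-1: X^sY
S/IV-1 un III-2×III-1: X^SX^s
⇒ S over [I-1,I-2,II-1,II-2,II-3,III-1,III-2,III-3,IV-1]: 2 consistent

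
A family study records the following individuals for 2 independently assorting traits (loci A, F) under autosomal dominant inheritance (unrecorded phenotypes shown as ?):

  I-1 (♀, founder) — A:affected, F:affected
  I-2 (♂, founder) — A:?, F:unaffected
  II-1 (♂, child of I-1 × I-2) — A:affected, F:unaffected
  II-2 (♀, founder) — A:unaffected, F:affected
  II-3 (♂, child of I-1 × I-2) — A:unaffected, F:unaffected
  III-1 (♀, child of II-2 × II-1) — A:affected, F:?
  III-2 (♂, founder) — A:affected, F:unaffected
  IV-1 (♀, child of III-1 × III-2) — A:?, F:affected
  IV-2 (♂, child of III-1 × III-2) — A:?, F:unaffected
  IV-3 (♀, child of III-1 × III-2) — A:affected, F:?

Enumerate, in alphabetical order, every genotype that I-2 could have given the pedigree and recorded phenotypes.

I-2 ∈ {Aa ff, aa ff}

A/I-1 aff ·: Aa
A/I-2 ? ·: aa|Aa
A/II-1 aff I-1×I-2: Aa|AA
A/II-2 un ·: aa
A/II-3 un I-1×I-2: aa
A/III-1 aff II-2×II-1: Aa
A/III-2 aff ·: Aa|AA
A/IV-1 ? III-1×III-2: aa|Aa|AA
A/IV-2 ? III-1×III-2: aa|Aa|AA
A/IV-3 aff III-1×III-2: Aa|AA
⇒ A over [I-1,I-2,II-1,II-2,II-3,III-1,III-2,IV-1,IV-2,IV-3]: 78 consistent
F/I-1 aff ·: Ff
F/I-2 un ·: ff
F/II-1 un I-1×I-2: ff
F/II-2 aff ·: Ff|FF
F/II-3 un I-1×I-2: ff
F/III-1 ? II-2×II-1: Ff
F/III-2 un ·: ff
F/IV-1 aff III-1×III-2: Ff
F/IV-2 un III-1×III-2: ff
F/IV-3 ? III-1×III-2: ff|Ff
⇒ F over [I-1,I-2,II-1,II-2,II-3,III-1,III-2,IV-1,IV-2,IV-3]: 4 consistent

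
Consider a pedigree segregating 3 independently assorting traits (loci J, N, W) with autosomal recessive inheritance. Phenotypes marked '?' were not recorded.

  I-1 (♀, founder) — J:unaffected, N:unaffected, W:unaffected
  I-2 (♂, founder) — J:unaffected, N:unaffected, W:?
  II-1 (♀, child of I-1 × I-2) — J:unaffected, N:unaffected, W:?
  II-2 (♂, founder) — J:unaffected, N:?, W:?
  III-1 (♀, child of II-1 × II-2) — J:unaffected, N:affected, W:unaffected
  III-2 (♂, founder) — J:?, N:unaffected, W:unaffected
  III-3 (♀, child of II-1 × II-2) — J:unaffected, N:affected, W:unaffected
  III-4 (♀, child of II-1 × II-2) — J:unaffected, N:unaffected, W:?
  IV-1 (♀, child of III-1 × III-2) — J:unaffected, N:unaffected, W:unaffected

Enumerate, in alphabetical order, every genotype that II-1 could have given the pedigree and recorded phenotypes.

II-1 ∈ {JJ Nn WW, JJ Nn Ww, JJ Nn ww, Jj Nn WW, Jj Nn Ww, Jj Nn ww}

J/I-1 un ·: JJ|Jj
J/I-2 un ·: JJ|Jj
J/II-1 un I-1×I-2: JJ|Jj
J/II-2 un ·: JJ|Jj
J/III-1 un II-1×II-2: JJ|Jj
J/III-2 ? ·: JJ|Jj|jj
J/III-3 un II-1×II-2: JJ|Jj
J/III-4 un II-1×II-2: JJ|Jj
J/IV-1 un III-1×III-2: JJ|Jj
⇒ J over [I-1,I-2,II-1,II-2,III-1,III-2,III-3,III-4,IV-1]: 376 consistent
N/I-1 un ·: NN|Nn
N/I-2 un ·: NN|Nn
N/II-1 un I-1×I-2: Nn
N/II-2 ? ·: Nn|nn
N/III-1 aff II-1×II-2: nn
N/III-2 un ·: NN|Nn
N/III-3 aff II-1×II-2: nn
N/III-4 un II-1×II-2: NN|Nn
N/IV-1 un III-1×III-2: Nn
⇒ N over [I-1,I-2,II-1,II-2,III-1,III-2,III-3,III-4,IV-1]: 18 consistent
W/I-1 un ·: WW|Ww
W/I-2 ? ·: WW|Ww|ww
W/II-1 ? I-1×I-2: WW|Ww|ww
W/II-2 ? ·: WW|Ww|ww
W/III-1 un II-1×II-2: WW|Ww
W/III-2 un ·: WW|Ww
W/III-3 un II-1×II-2: WW|Ww
W/III-4 ? II-1×II-2: WW|Ww|ww
W/IV-1 un III-1×III-2: WW|Ww
⇒ W over [I-1,I-2,II-1,II-2,III-1,III-2,III-3,III-4,IV-1]: 554 consistent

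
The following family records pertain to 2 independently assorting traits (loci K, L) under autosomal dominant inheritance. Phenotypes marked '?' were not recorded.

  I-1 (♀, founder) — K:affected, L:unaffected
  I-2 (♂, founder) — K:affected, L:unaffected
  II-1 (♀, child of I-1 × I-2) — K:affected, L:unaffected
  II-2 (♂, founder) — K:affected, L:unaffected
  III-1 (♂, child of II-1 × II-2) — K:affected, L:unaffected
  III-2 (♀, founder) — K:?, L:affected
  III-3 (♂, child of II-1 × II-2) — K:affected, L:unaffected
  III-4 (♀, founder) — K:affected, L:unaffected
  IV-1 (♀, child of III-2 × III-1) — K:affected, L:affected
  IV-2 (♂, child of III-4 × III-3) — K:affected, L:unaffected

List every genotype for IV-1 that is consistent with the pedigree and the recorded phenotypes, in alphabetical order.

K/I-1 aff ·: Kk|KK
K/I-2 aff ·: Kk|KK
K/II-1 aff I-1×I-2: Kk|KK
K/II-2 aff ·: Kk|KK
K/III-1 aff II-1×II-2: Kk|KK
K/III-2 ? ·: kk|Kk|KK
K/III-3 aff II-1×II-2: Kk|KK
K/III-4 aff ·: Kk|KK
K/IV-1 aff III-2×III-1: Kk|KK
K/IV-2 aff III-4×III-3: Kk|KK
⇒ K over [I-1,I-2,II-1,II-2,III-1,III-2,III-3,III-4,IV-1,IV-2]: 678 consistent
L/I-1 un ·: ll
L/I-2 un ·: ll
L/II-1 un I-1×I-2: ll
L/II-2 un ·: ll
L/III-1 un II-1×II-2: ll
L/III-2 aff ·: Ll|LL
L/III-3 un II-1×II-2: ll
L/III-4 un ·: ll
L/IV-1 aff III-2×III-1: Ll
L/IV-2 un III-4×III-3: ll
⇒ L over [I-1,I-2,II-1,II-2,III-1,III-2,III-3,III-4,IV-1,IV-2]: 2 consistent

IV-1 ∈ {KK Ll, Kk Ll}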